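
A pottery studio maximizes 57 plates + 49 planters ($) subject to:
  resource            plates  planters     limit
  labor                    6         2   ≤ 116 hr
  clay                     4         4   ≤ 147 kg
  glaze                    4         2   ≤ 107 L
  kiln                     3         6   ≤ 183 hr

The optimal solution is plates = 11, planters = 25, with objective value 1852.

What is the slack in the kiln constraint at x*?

0

kiln used = 3·11 + 6·25 = 183; slack = 183 − 183 = 0.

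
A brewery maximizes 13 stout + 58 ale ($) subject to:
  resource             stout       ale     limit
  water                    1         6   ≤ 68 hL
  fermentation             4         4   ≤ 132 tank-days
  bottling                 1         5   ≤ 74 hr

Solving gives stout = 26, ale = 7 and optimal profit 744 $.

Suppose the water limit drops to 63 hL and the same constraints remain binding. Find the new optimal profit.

699

At the optimum: water uses 68 of 68 (binding); fermentation uses 132 of 132 (binding); bottling uses 61 of 74 (slack = 13).
By complementary slackness, y = 0 for the non-binding constraint.
The binding rows give the dual system: 1·y_water + 4·y_fermentation = 13 and 6·y_water + 4·y_fermentation = 58.
This yields shadow prices y_water = 9, y_fermentation = 1.
Δz = y_water·Δb = 9 × (-5) = -45, so new z* = 744 − 45 = 699.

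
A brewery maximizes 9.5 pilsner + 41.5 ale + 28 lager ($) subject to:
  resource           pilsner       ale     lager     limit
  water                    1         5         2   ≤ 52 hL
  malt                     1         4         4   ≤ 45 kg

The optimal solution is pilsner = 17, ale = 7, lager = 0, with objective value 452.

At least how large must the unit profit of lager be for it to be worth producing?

Check each constraint at x*: water 52/52 (tight); malt 45/45 (tight).
From A_Bᵀ y = c: 1·y_water + 1·y_malt = 9.5; 5·y_water + 4·y_malt = 41.5.
→ y_water = 3.5 and y_malt = 6.
lager enters the basis when its profit ≥ yᵀa₃ = 3.5·2 + 6·4 = 31.

31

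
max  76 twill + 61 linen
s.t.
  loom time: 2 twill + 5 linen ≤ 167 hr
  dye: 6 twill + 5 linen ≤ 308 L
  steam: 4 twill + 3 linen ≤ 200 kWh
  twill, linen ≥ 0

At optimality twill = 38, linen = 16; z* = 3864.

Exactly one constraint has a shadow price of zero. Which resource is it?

loom time

loom time: 156/167 (slack 11)
dye: 308/308 (binding)
steam: 200/200 (binding)
By complementary slackness, a constraint with positive slack has shadow price 0 → loom time.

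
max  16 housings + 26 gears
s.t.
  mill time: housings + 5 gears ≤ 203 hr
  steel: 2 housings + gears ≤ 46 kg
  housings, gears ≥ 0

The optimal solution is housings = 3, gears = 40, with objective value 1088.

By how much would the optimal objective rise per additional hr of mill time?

4

At the optimum: mill time uses 203 of 203 (binding); steel uses 46 of 46 (binding).
The binding rows give the dual system: 1·y_mill time + 2·y_steel = 16 and 5·y_mill time + 1·y_steel = 26.
This yields shadow prices y_mill time = 4, y_steel = 6.
Shadow price of mill time = 4.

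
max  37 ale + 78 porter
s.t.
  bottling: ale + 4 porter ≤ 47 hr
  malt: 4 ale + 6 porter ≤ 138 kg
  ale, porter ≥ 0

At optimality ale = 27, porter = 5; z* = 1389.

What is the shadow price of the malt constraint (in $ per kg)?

Check each constraint at x*: bottling 47/47 (tight); malt 138/138 (tight).
From A_Bᵀ y = c: 1·y_bottling + 4·y_malt = 37; 4·y_bottling + 6·y_malt = 78.
→ y_bottling = 9 and y_malt = 7.
Shadow price of malt = 7.

7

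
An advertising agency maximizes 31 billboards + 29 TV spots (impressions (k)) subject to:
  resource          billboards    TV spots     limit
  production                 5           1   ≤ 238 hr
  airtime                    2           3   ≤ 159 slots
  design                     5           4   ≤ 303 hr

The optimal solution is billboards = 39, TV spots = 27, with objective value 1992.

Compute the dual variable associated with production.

Binding: airtime and design. Non-binding: production (16 unused).
Since production is not tight, its dual is 0.
The binding rows give the dual system: 2·y_airtime + 5·y_design = 31 and 3·y_airtime + 4·y_design = 29.
This yields shadow prices y_airtime = 3, y_design = 5.
Shadow price of production = 0.

0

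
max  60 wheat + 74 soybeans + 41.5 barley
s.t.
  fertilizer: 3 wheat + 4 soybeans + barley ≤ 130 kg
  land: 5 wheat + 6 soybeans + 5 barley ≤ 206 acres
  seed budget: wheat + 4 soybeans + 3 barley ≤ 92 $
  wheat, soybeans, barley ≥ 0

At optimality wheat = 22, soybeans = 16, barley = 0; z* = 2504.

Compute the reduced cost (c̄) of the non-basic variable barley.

At the optimum: fertilizer uses 130 of 130 (binding); land uses 206 of 206 (binding); seed budget uses 86 of 92 (slack = 6).
By complementary slackness, y = 0 for the non-binding constraint.
From A_Bᵀ y = c: 3·y_fertilizer + 5·y_land = 60; 4·y_fertilizer + 6·y_land = 74.
Solving: y_fertilizer = 5, y_land = 9.
Reduced cost of barley: c₃ − yᵀa₃ = 41.5 − (5·1 + 9·5) = 41.5 − 50 = -8.5.

-8.5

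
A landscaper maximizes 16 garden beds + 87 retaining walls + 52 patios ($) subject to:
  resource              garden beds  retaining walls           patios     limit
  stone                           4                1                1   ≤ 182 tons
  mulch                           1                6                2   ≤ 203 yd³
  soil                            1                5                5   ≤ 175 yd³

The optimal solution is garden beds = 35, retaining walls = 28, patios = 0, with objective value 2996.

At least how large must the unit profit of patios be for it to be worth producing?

Check each constraint at x*: stone 168/182 (slack 14); mulch 203/203 (tight); soil 175/175 (tight).
By complementary slackness, y = 0 for the non-binding constraint.
From A_Bᵀ y = c: 1·y_mulch + 1·y_soil = 16; 6·y_mulch + 5·y_soil = 87.
This yields shadow prices y_mulch = 7, y_soil = 9.
patios enters the basis when its profit ≥ yᵀa₃ = 7·2 + 9·5 = 59.

59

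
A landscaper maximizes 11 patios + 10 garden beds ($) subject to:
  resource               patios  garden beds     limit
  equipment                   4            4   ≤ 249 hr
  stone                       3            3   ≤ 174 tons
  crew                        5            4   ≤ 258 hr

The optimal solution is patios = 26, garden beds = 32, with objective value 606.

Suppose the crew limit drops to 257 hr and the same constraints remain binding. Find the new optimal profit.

605

At the optimum: equipment uses 232 of 249 (slack = 17); stone uses 174 of 174 (binding); crew uses 258 of 258 (binding).
By complementary slackness, y = 0 for the non-binding constraint.
The binding rows give the dual system: 3·y_stone + 5·y_crew = 11 and 3·y_stone + 4·y_crew = 10.
→ y_stone = 2 and y_crew = 1.
Δz = y_crew·Δb = 1 × (-1) = -1, so new z* = 606 − 1 = 605.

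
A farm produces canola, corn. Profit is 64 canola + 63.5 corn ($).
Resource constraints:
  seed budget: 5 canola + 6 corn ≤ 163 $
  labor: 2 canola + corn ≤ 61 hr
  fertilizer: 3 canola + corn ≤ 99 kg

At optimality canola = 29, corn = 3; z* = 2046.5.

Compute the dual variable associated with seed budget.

9

Binding: seed budget and labor. Non-binding: fertilizer (9 unused).
Since fertilizer is not tight, its dual is 0.
From A_Bᵀ y = c: 5·y_seed budget + 2·y_labor = 64; 6·y_seed budget + 1·y_labor = 63.5.
This yields shadow prices y_seed budget = 9, y_labor = 9.5.
Shadow price of seed budget = 9.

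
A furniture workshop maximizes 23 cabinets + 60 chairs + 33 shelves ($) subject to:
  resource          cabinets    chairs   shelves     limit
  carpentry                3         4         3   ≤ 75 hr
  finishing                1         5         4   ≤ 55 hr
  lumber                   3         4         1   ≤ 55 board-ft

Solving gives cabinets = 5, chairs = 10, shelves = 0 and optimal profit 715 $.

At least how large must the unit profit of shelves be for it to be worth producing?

37

Check each constraint at x*: carpentry 55/75 (slack 20); finishing 55/55 (tight); lumber 55/55 (tight).
By complementary slackness, y = 0 for the non-binding constraint.
Dual feasibility on the basic columns requires 1·y_finishing + 3·y_lumber = 23, 5·y_finishing + 4·y_lumber = 60.
→ y_finishing = 8 and y_lumber = 5.
shelves enters the basis when its profit ≥ yᵀa₃ = 8·4 + 5·1 = 37.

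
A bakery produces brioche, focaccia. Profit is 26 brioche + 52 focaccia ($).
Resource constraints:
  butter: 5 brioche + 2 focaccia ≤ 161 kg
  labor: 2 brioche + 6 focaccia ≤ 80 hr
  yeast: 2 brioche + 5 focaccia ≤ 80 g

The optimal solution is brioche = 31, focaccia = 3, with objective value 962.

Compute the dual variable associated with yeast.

Binding: butter and labor. Non-binding: yeast (3 unused).
By complementary slackness, y = 0 for the non-binding constraint.
Dual feasibility on the basic columns requires 5·y_butter + 2·y_labor = 26, 2·y_butter + 6·y_labor = 52.
This yields shadow prices y_butter = 2, y_labor = 8.
Shadow price of yeast = 0.

0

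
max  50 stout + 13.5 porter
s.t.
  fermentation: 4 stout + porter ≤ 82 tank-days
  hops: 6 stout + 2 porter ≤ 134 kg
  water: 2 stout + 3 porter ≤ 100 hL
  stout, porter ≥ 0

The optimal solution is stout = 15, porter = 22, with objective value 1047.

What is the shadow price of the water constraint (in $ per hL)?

0

Check each constraint at x*: fermentation 82/82 (tight); hops 134/134 (tight); water 96/100 (slack 4).
Slack constraints have shadow price 0 (complementary slackness).
Dual feasibility on the basic columns requires 4·y_fermentation + 6·y_hops = 50, 1·y_fermentation + 2·y_hops = 13.5.
→ y_fermentation = 9.5 and y_hops = 2.
Shadow price of water = 0.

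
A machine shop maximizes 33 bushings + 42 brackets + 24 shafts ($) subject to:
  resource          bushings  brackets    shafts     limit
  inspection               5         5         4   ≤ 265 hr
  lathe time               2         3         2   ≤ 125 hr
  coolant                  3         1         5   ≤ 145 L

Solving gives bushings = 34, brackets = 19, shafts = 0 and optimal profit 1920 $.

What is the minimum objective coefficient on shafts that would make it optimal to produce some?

Check each constraint at x*: inspection 265/265 (tight); lathe time 125/125 (tight); coolant 121/145 (slack 24).
Since coolant is not tight, its dual is 0.
Dual feasibility on the basic columns requires 5·y_inspection + 2·y_lathe time = 33, 5·y_inspection + 3·y_lathe time = 42.
Solving: y_inspection = 3, y_lathe time = 9.
shafts enters the basis when its profit ≥ yᵀa₃ = 3·4 + 9·2 = 30.

30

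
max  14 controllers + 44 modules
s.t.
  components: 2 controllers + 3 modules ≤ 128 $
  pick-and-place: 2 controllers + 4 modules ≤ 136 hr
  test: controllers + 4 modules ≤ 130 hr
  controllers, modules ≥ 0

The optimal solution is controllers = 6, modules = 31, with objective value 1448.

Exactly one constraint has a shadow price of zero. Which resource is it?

components: 105/128 (slack 23)
pick-and-place: 136/136 (binding)
test: 130/130 (binding)
By complementary slackness, a constraint with positive slack has shadow price 0 → components.

components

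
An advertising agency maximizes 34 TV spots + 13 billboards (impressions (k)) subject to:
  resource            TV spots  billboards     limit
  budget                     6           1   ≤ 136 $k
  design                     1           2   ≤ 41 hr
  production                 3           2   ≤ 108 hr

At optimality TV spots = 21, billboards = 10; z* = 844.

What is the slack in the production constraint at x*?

production used = 3·21 + 2·10 = 83; slack = 108 − 83 = 25.

25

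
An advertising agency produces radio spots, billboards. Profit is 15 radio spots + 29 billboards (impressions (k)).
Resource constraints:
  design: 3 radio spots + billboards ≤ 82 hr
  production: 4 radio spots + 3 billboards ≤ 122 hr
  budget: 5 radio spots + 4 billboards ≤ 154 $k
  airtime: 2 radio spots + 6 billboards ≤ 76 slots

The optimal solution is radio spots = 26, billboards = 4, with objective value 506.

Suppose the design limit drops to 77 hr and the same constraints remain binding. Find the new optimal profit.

496

Binding: design and airtime. Non-binding: production (6 unused), budget (8 unused).
By complementary slackness, y = 0 for the non-binding constraints.
Dual feasibility on the basic columns requires 3·y_design + 2·y_airtime = 15, 1·y_design + 6·y_airtime = 29.
This yields shadow prices y_design = 2, y_airtime = 4.5.
Δz = y_design·Δb = 2 × (-5) = -10, so new z* = 506 − 10 = 496.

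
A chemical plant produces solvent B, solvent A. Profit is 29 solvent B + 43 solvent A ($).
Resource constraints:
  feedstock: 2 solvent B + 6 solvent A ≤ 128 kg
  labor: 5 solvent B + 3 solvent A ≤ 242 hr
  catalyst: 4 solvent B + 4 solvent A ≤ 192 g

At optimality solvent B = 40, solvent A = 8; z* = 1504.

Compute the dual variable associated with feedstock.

3.5

Binding: feedstock and catalyst. Non-binding: labor (18 unused).
Slack constraints have shadow price 0 (complementary slackness).
From A_Bᵀ y = c: 2·y_feedstock + 4·y_catalyst = 29; 6·y_feedstock + 4·y_catalyst = 43.
This yields shadow prices y_feedstock = 3.5, y_catalyst = 5.5.
Shadow price of feedstock = 3.5.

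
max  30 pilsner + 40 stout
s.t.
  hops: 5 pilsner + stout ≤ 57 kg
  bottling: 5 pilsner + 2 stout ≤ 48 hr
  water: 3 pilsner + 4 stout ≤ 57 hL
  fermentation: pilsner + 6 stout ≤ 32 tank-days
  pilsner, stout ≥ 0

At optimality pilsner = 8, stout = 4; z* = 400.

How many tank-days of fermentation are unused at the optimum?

fermentation used = 1·8 + 6·4 = 32; slack = 32 − 32 = 0.

0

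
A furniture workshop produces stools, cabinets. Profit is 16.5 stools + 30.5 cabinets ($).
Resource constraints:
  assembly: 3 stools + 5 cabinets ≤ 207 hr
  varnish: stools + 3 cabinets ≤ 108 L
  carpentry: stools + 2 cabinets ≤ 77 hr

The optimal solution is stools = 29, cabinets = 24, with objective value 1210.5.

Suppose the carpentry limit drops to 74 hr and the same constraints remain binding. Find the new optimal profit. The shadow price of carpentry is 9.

Δb = -3, so new z* = 1210.5 + (9)·(-3) = 1210.5 − 27 = 1183.5.

1183.5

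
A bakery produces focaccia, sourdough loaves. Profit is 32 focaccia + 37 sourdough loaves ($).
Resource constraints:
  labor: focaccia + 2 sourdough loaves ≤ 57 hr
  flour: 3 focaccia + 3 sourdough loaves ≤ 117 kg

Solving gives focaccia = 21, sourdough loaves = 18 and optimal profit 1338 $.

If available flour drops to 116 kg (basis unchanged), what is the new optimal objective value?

Both labor and flour are binding at x*.
Dual feasibility on the basic columns requires 1·y_labor + 3·y_flour = 32, 2·y_labor + 3·y_flour = 37.
→ y_labor = 5 and y_flour = 9.
Δz = y_flour·Δb = 9 × (-1) = -9, so new z* = 1338 − 9 = 1329.

1329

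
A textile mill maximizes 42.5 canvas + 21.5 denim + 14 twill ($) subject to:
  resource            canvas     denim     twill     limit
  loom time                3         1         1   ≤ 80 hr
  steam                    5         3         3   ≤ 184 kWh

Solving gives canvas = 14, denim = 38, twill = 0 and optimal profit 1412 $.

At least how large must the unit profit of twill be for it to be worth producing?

21.5

At the optimum: loom time uses 80 of 80 (binding); steam uses 184 of 184 (binding).
The binding rows give the dual system: 3·y_loom time + 5·y_steam = 42.5 and 1·y_loom time + 3·y_steam = 21.5.
This yields shadow prices y_loom time = 5, y_steam = 5.5.
twill enters the basis when its profit ≥ yᵀa₃ = 5·1 + 5.5·3 = 21.5.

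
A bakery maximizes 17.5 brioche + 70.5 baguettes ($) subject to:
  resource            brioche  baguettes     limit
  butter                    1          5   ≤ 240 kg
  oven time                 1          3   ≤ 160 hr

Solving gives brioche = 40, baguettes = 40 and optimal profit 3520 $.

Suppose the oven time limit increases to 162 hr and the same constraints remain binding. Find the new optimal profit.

Check each constraint at x*: butter 240/240 (tight); oven time 160/160 (tight).
From A_Bᵀ y = c: 1·y_butter + 1·y_oven time = 17.5; 5·y_butter + 3·y_oven time = 70.5.
→ y_butter = 9 and y_oven time = 8.5.
Δz = y_oven time·Δb = 8.5 × (2) = 17, so new z* = 3520 + 17 = 3537.

3537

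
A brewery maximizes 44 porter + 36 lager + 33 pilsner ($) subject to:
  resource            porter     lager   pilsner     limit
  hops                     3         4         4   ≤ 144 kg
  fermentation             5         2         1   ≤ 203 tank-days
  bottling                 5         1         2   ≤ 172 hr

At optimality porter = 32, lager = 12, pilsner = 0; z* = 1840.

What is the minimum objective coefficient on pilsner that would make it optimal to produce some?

40

At the optimum: hops uses 144 of 144 (binding); fermentation uses 184 of 203 (slack = 19); bottling uses 172 of 172 (binding).
Slack constraints have shadow price 0 (complementary slackness).
From A_Bᵀ y = c: 3·y_hops + 5·y_bottling = 44; 4·y_hops + 1·y_bottling = 36.
This yields shadow prices y_hops = 8, y_bottling = 4.
pilsner enters the basis when its profit ≥ yᵀa₃ = 8·4 + 4·2 = 40.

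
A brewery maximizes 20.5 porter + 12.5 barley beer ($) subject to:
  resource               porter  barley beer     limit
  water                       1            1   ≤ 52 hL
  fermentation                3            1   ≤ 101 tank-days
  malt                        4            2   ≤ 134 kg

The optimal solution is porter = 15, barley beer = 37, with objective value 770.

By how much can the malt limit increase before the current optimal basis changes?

19

Binding constraints: water, malt. The basis is B = [[1,1],[4,2]] with det -2.
Per unit increase in malt, x* moves by d = (0.5, -0.5).
The basis stays optimal until fermentation becomes binding; allowable increase = 19 kg.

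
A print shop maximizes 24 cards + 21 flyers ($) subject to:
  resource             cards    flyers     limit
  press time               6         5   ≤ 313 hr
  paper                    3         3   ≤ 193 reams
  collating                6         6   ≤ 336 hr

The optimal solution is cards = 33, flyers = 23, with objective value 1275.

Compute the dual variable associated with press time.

At the optimum: press time uses 313 of 313 (binding); paper uses 168 of 193 (slack = 25); collating uses 336 of 336 (binding).
Slack constraints have shadow price 0 (complementary slackness).
From A_Bᵀ y = c: 6·y_press time + 6·y_collating = 24; 5·y_press time + 6·y_collating = 21.
→ y_press time = 3 and y_collating = 1.
Shadow price of press time = 3.

3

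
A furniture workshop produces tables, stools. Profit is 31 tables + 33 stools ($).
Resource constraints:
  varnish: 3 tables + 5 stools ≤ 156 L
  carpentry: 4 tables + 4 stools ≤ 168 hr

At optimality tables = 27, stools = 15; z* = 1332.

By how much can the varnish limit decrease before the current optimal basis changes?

30

Binding constraints: varnish, carpentry. The basis is B = [[3,5],[4,4]] with det -8.
Per unit decrease in varnish, x* moves by d = (0.5, -0.5).
The basis stays optimal until stools reaches 0; allowable decrease = 30 L.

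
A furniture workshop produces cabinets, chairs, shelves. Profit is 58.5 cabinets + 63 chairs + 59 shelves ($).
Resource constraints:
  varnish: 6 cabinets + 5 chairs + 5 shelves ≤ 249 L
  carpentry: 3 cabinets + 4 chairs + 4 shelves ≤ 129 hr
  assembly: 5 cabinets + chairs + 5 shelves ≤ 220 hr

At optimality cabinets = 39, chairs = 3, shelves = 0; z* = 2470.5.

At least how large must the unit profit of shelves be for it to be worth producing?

Check each constraint at x*: varnish 249/249 (tight); carpentry 129/129 (tight); assembly 198/220 (slack 22).
Slack constraints have shadow price 0 (complementary slackness).
From A_Bᵀ y = c: 6·y_varnish + 3·y_carpentry = 58.5; 5·y_varnish + 4·y_carpentry = 63.
Solving: y_varnish = 5, y_carpentry = 9.5.
shelves enters the basis when its profit ≥ yᵀa₃ = 5·5 + 9.5·4 = 63.

63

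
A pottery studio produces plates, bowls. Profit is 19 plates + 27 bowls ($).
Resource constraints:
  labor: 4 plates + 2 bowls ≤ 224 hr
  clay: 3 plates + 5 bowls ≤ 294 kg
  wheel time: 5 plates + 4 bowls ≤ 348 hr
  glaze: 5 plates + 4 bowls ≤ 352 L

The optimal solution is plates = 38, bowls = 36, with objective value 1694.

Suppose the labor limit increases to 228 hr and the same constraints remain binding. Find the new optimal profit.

1698

At the optimum: labor uses 224 of 224 (binding); clay uses 294 of 294 (binding); wheel time uses 334 of 348 (slack = 14); glaze uses 334 of 352 (slack = 18).
By complementary slackness, y = 0 for the non-binding constraints.
The binding rows give the dual system: 4·y_labor + 3·y_clay = 19 and 2·y_labor + 5·y_clay = 27.
Solving: y_labor = 1, y_clay = 5.
Δz = y_labor·Δb = 1 × (4) = 4, so new z* = 1694 + 4 = 1698.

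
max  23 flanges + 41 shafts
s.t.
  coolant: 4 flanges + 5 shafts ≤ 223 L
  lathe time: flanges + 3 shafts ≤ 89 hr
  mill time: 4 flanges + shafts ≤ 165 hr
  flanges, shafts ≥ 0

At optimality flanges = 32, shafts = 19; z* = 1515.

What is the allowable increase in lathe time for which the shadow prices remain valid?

44.8

Binding constraints: coolant, lathe time. The basis is B = [[4,5],[1,3]] with det 7.
Per unit increase in lathe time, x* moves by d = (-0.7143, 0.5714).
The basis stays optimal until flanges reaches 0; allowable increase = 44.8 hr.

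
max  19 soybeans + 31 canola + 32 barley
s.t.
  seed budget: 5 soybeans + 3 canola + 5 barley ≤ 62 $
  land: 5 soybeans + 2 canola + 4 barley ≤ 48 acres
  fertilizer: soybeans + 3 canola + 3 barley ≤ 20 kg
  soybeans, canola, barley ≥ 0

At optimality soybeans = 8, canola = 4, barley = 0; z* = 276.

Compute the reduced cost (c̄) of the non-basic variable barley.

-3

At the optimum: seed budget uses 52 of 62 (slack = 10); land uses 48 of 48 (binding); fertilizer uses 20 of 20 (binding).
Since seed budget is not tight, its dual is 0.
The binding rows give the dual system: 5·y_land + 1·y_fertilizer = 19 and 2·y_land + 3·y_fertilizer = 31.
This yields shadow prices y_land = 2, y_fertilizer = 9.
Reduced cost of barley: c₃ − yᵀa₃ = 32 − (2·4 + 9·3) = 32 − 35 = -3.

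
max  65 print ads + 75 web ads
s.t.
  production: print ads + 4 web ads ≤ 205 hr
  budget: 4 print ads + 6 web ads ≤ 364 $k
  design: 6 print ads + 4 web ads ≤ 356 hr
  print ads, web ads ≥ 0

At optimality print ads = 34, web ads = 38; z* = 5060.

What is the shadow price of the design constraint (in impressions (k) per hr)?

Binding: budget and design. Non-binding: production (19 unused).
Slack constraints have shadow price 0 (complementary slackness).
The binding rows give the dual system: 4·y_budget + 6·y_design = 65 and 6·y_budget + 4·y_design = 75.
This yields shadow prices y_budget = 9.5, y_design = 4.5.
Shadow price of design = 4.5.

4.5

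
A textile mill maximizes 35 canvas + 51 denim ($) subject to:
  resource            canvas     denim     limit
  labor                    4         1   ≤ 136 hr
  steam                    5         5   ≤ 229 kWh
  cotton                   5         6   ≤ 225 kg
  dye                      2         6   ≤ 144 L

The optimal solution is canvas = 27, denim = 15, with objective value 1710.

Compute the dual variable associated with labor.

Check each constraint at x*: labor 123/136 (slack 13); steam 210/229 (slack 19); cotton 225/225 (tight); dye 144/144 (tight).
By complementary slackness, y = 0 for the non-binding constraints.
Dual feasibility on the basic columns requires 5·y_cotton + 2·y_dye = 35, 6·y_cotton + 6·y_dye = 51.
→ y_cotton = 6 and y_dye = 2.5.
Shadow price of labor = 0.

0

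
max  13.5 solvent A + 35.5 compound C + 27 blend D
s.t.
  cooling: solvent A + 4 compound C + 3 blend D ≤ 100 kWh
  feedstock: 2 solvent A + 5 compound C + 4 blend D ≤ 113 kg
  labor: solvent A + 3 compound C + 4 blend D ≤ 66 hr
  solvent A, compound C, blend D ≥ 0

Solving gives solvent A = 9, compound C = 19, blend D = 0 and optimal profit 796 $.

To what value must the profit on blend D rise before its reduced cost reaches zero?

Check each constraint at x*: cooling 85/100 (slack 15); feedstock 113/113 (tight); labor 66/66 (tight).
By complementary slackness, y = 0 for the non-binding constraint.
The binding rows give the dual system: 2·y_feedstock + 1·y_labor = 13.5 and 5·y_feedstock + 3·y_labor = 35.5.
→ y_feedstock = 5 and y_labor = 3.5.
blend D enters the basis when its profit ≥ yᵀa₃ = 5·4 + 3.5·4 = 34.

34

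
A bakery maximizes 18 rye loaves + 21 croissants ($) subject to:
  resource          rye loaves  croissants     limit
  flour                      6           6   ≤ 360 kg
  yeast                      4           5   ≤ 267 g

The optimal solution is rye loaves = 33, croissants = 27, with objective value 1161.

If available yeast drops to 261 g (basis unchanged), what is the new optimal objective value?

At the optimum: flour uses 360 of 360 (binding); yeast uses 267 of 267 (binding).
The binding rows give the dual system: 6·y_flour + 4·y_yeast = 18 and 6·y_flour + 5·y_yeast = 21.
This yields shadow prices y_flour = 1, y_yeast = 3.
Δz = y_yeast·Δb = 3 × (-6) = -18, so new z* = 1161 − 18 = 1143.

1143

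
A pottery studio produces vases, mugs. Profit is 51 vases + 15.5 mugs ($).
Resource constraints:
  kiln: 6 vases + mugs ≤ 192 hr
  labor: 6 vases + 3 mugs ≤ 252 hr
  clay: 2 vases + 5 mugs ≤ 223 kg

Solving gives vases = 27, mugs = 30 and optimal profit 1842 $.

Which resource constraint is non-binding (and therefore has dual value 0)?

clay

kiln: 192/192 (binding)
labor: 252/252 (binding)
clay: 204/223 (slack 19)
By complementary slackness, a constraint with positive slack has shadow price 0 → clay.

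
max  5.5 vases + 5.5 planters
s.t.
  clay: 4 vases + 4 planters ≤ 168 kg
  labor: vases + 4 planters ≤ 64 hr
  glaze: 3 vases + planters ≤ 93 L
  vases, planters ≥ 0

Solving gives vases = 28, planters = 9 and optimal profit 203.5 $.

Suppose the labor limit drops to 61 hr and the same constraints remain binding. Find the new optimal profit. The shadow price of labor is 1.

Δb = -3, so new z* = 203.5 + (1)·(-3) = 203.5 − 3 = 200.5.

200.5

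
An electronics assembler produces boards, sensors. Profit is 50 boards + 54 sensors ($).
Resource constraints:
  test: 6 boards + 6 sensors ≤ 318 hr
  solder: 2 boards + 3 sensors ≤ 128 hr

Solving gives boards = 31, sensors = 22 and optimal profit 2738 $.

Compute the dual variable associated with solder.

At the optimum: test uses 318 of 318 (binding); solder uses 128 of 128 (binding).
Dual feasibility on the basic columns requires 6·y_test + 2·y_solder = 50, 6·y_test + 3·y_solder = 54.
This yields shadow prices y_test = 7, y_solder = 4.
Shadow price of solder = 4.

4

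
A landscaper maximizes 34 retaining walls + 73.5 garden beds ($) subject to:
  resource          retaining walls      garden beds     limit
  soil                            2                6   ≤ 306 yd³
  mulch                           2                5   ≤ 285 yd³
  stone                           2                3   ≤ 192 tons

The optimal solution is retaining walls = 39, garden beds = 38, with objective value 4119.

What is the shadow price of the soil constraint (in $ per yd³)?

7.5

At the optimum: soil uses 306 of 306 (binding); mulch uses 268 of 285 (slack = 17); stone uses 192 of 192 (binding).
Since mulch is not tight, its dual is 0.
The binding rows give the dual system: 2·y_soil + 2·y_stone = 34 and 6·y_soil + 3·y_stone = 73.5.
Solving: y_soil = 7.5, y_stone = 9.5.
Shadow price of soil = 7.5.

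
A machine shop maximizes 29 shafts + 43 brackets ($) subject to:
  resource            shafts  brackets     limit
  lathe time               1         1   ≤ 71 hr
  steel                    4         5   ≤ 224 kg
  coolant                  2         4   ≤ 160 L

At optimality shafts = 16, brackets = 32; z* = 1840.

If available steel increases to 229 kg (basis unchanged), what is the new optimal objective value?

1865

Check each constraint at x*: lathe time 48/71 (slack 23); steel 224/224 (tight); coolant 160/160 (tight).
By complementary slackness, y = 0 for the non-binding constraint.
The binding rows give the dual system: 4·y_steel + 2·y_coolant = 29 and 5·y_steel + 4·y_coolant = 43.
Solving: y_steel = 5, y_coolant = 4.5.
Δz = y_steel·Δb = 5 × (5) = 25, so new z* = 1840 + 25 = 1865.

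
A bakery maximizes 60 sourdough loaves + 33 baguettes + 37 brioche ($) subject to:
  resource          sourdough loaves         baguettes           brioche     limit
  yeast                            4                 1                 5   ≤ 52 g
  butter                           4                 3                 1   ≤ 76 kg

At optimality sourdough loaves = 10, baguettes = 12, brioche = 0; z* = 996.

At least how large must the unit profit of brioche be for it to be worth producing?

39

Check each constraint at x*: yeast 52/52 (tight); butter 76/76 (tight).
From A_Bᵀ y = c: 4·y_yeast + 4·y_butter = 60; 1·y_yeast + 3·y_butter = 33.
→ y_yeast = 6 and y_butter = 9.
brioche enters the basis when its profit ≥ yᵀa₃ = 6·5 + 9·1 = 39.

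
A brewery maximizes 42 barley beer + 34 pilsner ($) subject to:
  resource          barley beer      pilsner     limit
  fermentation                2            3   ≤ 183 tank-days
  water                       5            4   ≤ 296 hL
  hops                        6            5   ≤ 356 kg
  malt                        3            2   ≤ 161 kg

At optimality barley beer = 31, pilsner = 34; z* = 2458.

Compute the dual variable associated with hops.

Check each constraint at x*: fermentation 164/183 (slack 19); water 291/296 (slack 5); hops 356/356 (tight); malt 161/161 (tight).
Since fermentation, water are not tight, their duals are 0.
Dual feasibility on the basic columns requires 6·y_hops + 3·y_malt = 42, 5·y_hops + 2·y_malt = 34.
Solving: y_hops = 6, y_malt = 2.
Shadow price of hops = 6.

6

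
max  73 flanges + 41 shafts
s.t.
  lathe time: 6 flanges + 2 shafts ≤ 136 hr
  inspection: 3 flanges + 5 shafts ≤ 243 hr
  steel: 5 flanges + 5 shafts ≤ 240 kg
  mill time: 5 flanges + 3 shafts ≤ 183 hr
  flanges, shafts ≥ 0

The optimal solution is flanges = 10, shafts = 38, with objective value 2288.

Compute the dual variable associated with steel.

5

At the optimum: lathe time uses 136 of 136 (binding); inspection uses 220 of 243 (slack = 23); steel uses 240 of 240 (binding); mill time uses 164 of 183 (slack = 19).
Since inspection, mill time are not tight, their duals are 0.
The binding rows give the dual system: 6·y_lathe time + 5·y_steel = 73 and 2·y_lathe time + 5·y_steel = 41.
Solving: y_lathe time = 8, y_steel = 5.
Shadow price of steel = 5.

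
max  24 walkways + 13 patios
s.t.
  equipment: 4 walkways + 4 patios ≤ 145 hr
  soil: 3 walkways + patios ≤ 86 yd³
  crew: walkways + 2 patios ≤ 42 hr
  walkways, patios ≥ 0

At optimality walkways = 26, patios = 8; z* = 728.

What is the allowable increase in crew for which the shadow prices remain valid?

5.625

Binding constraints: soil, crew. The basis is B = [[3,1],[1,2]] with det 5.
Per unit increase in crew, x* moves by d = (-0.2, 0.6).
The basis stays optimal until equipment becomes binding; allowable increase = 5.625 hr.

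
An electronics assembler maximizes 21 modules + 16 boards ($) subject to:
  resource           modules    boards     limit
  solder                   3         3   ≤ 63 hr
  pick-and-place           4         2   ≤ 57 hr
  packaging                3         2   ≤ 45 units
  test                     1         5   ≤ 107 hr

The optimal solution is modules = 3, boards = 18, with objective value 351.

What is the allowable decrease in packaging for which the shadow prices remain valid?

3

Binding constraints: solder, packaging. The basis is B = [[3,3],[3,2]] with det -3.
Per unit decrease in packaging, x* moves by d = (-1, 1).
The basis stays optimal until modules reaches 0; allowable decrease = 3 units.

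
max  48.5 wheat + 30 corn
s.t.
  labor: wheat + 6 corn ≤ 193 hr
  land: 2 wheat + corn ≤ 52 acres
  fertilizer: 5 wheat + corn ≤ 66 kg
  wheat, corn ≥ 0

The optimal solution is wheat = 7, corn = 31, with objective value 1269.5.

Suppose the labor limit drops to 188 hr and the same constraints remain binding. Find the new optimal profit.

Binding: labor and fertilizer. Non-binding: land (7 unused).
Since land is not tight, its dual is 0.
Dual feasibility on the basic columns requires 1·y_labor + 5·y_fertilizer = 48.5, 6·y_labor + 1·y_fertilizer = 30.
Solving: y_labor = 3.5, y_fertilizer = 9.
Δz = y_labor·Δb = 3.5 × (-5) = -17.5, so new z* = 1269.5 − 17.5 = 1252.

1252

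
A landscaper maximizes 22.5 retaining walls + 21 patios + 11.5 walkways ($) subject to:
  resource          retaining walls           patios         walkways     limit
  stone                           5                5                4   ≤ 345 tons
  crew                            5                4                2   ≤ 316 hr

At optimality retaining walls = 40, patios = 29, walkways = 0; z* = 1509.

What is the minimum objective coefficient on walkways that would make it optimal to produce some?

15

At the optimum: stone uses 345 of 345 (binding); crew uses 316 of 316 (binding).
From A_Bᵀ y = c: 5·y_stone + 5·y_crew = 22.5; 5·y_stone + 4·y_crew = 21.
This yields shadow prices y_stone = 3, y_crew = 1.5.
walkways enters the basis when its profit ≥ yᵀa₃ = 3·4 + 1.5·2 = 15.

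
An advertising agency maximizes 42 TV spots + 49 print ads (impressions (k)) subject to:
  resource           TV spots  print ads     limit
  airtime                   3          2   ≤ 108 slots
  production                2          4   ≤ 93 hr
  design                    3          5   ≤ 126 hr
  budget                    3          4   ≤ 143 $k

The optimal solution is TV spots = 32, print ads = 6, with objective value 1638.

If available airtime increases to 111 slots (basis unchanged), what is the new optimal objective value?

1659

At the optimum: airtime uses 108 of 108 (binding); production uses 88 of 93 (slack = 5); design uses 126 of 126 (binding); budget uses 120 of 143 (slack = 23).
Slack constraints have shadow price 0 (complementary slackness).
From A_Bᵀ y = c: 3·y_airtime + 3·y_design = 42; 2·y_airtime + 5·y_design = 49.
Solving: y_airtime = 7, y_design = 7.
Δz = y_airtime·Δb = 7 × (3) = 21, so new z* = 1638 + 21 = 1659.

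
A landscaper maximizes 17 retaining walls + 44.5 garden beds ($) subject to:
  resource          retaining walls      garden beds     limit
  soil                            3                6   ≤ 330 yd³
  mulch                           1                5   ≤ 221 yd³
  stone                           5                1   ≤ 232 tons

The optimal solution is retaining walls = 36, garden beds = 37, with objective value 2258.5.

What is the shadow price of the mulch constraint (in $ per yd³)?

At the optimum: soil uses 330 of 330 (binding); mulch uses 221 of 221 (binding); stone uses 217 of 232 (slack = 15).
By complementary slackness, y = 0 for the non-binding constraint.
Dual feasibility on the basic columns requires 3·y_soil + 1·y_mulch = 17, 6·y_soil + 5·y_mulch = 44.5.
→ y_soil = 4.5 and y_mulch = 3.5.
Shadow price of mulch = 3.5.

3.5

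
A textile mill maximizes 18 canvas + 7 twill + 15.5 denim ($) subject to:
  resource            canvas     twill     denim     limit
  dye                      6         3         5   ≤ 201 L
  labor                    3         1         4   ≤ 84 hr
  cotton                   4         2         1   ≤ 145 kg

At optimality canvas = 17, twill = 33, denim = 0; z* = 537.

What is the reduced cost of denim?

Binding: dye and labor. Non-binding: cotton (11 unused).
Since cotton is not tight, its dual is 0.
From A_Bᵀ y = c: 6·y_dye + 3·y_labor = 18; 3·y_dye + 1·y_labor = 7.
This yields shadow prices y_dye = 1, y_labor = 4.
Reduced cost of denim: c₃ − yᵀa₃ = 15.5 − (1·5 + 4·4) = 15.5 − 21 = -5.5.

-5.5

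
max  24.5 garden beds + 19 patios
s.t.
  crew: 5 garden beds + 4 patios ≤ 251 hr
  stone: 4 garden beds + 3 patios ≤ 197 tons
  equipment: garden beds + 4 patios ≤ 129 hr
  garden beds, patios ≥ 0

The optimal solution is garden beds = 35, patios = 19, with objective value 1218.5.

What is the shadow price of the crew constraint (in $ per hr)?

Binding: crew and stone. Non-binding: equipment (18 unused).
By complementary slackness, y = 0 for the non-binding constraint.
From A_Bᵀ y = c: 5·y_crew + 4·y_stone = 24.5; 4·y_crew + 3·y_stone = 19.
This yields shadow prices y_crew = 2.5, y_stone = 3.
Shadow price of crew = 2.5.

2.5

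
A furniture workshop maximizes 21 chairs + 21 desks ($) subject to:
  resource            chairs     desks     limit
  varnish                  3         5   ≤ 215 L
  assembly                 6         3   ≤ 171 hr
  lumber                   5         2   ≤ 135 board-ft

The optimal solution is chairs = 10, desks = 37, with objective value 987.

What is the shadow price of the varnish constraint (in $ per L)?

3

Binding: varnish and assembly. Non-binding: lumber (11 unused).
Slack constraints have shadow price 0 (complementary slackness).
The binding rows give the dual system: 3·y_varnish + 6·y_assembly = 21 and 5·y_varnish + 3·y_assembly = 21.
This yields shadow prices y_varnish = 3, y_assembly = 2.
Shadow price of varnish = 3.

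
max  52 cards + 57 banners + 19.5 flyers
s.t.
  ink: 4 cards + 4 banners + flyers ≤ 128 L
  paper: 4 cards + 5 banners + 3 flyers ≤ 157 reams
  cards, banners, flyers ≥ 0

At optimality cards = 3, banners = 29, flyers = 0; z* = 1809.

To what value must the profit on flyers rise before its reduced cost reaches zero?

23

At the optimum: ink uses 128 of 128 (binding); paper uses 157 of 157 (binding).
Dual feasibility on the basic columns requires 4·y_ink + 4·y_paper = 52, 4·y_ink + 5·y_paper = 57.
Solving: y_ink = 8, y_paper = 5.
flyers enters the basis when its profit ≥ yᵀa₃ = 8·1 + 5·3 = 23.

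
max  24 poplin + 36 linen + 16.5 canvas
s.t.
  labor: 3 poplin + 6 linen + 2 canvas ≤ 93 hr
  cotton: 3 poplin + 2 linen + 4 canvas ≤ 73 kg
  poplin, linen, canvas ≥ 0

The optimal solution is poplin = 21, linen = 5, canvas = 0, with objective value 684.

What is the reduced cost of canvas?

-5.5

At the optimum: labor uses 93 of 93 (binding); cotton uses 73 of 73 (binding).
The binding rows give the dual system: 3·y_labor + 3·y_cotton = 24 and 6·y_labor + 2·y_cotton = 36.
→ y_labor = 5 and y_cotton = 3.
Reduced cost of canvas: c₃ − yᵀa₃ = 16.5 − (5·2 + 3·4) = 16.5 − 22 = -5.5.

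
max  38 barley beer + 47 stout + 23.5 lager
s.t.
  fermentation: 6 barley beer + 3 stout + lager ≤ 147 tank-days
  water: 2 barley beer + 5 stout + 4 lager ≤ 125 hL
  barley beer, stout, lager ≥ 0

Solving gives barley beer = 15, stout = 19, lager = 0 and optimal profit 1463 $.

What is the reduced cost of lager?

Both fermentation and water are binding at x*.
The binding rows give the dual system: 6·y_fermentation + 2·y_water = 38 and 3·y_fermentation + 5·y_water = 47.
This yields shadow prices y_fermentation = 4, y_water = 7.
Reduced cost of lager: c₃ − yᵀa₃ = 23.5 − (4·1 + 7·4) = 23.5 − 32 = -8.5.

-8.5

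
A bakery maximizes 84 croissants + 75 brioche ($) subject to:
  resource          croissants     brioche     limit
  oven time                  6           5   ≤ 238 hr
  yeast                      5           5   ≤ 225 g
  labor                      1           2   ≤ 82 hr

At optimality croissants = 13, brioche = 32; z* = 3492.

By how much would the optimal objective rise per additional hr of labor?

Binding: oven time and yeast. Non-binding: labor (5 unused).
Since labor is not tight, its dual is 0.
Dual feasibility on the basic columns requires 6·y_oven time + 5·y_yeast = 84, 5·y_oven time + 5·y_yeast = 75.
This yields shadow prices y_oven time = 9, y_yeast = 6.
Shadow price of labor = 0.

0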